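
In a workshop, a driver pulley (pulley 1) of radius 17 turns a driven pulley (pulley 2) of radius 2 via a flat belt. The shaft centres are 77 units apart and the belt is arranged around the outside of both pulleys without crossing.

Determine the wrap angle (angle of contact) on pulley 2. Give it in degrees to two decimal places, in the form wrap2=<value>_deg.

open belt: β = asin((r2−r1)/C) = asin(-15/77) = -11.2333°
wrap1 = π − 2β = 202.4667°
wrap2 = π + 2β = 157.5333°

wrap2=157.53_deg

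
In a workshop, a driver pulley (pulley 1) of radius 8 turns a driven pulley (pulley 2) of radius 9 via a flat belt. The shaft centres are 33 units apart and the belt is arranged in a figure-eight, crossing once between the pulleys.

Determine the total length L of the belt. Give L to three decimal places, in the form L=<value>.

L=128.376

crossed belt: β = asin((r1+r2)/C) = asin(17/33) = 31.0076°
wrap1 = wrap2 = π + 2β = 242.0152°
tangent length = C·cosβ = 28.2843
L = (r1+r2)·wrap + 2·C·cosβ = 17·4.2240 + 2·28.2843 = 128.3759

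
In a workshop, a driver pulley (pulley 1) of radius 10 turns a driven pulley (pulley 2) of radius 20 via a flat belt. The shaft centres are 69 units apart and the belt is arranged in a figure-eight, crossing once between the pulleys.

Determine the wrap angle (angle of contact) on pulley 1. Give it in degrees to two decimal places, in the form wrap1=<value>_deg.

wrap1=231.54_deg

crossed belt: β = asin((r1+r2)/C) = asin(30/69) = 25.7715°
wrap1 = wrap2 = π + 2β = 231.5429°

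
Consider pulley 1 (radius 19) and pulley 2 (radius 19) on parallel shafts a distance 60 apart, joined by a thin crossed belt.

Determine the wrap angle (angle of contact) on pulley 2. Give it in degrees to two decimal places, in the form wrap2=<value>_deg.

wrap2=258.59_deg

crossed belt: β = asin((r1+r2)/C) = asin(38/60) = 39.2965°
wrap1 = wrap2 = π + 2β = 258.5930°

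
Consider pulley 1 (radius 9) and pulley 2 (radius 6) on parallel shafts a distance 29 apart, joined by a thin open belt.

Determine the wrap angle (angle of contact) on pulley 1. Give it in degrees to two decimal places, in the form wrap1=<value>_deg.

wrap1=191.88_deg

open belt: β = asin((r2−r1)/C) = asin(-3/29) = -5.9378°
wrap1 = π − 2β = 191.8755°
wrap2 = π + 2β = 168.1245°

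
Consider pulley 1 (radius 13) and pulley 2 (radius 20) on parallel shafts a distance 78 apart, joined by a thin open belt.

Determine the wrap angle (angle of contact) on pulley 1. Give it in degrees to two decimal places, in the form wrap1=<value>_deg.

open belt: β = asin((r2−r1)/C) = asin(7/78) = 5.1489°
wrap1 = π − 2β = 169.7023°
wrap2 = π + 2β = 190.2977°

wrap1=169.70_deg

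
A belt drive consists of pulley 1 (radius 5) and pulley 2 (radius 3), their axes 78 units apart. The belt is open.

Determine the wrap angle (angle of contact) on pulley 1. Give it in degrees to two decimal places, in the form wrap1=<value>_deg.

wrap1=182.94_deg

open belt: β = asin((r2−r1)/C) = asin(-2/78) = -1.4693°
wrap1 = π − 2β = 182.9386°
wrap2 = π + 2β = 177.0614°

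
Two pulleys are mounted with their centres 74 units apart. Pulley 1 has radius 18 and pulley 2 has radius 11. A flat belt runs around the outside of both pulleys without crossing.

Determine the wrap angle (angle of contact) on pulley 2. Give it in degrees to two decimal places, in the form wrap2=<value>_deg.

open belt: β = asin((r2−r1)/C) = asin(-7/74) = -5.4280°
wrap1 = π − 2β = 190.8560°
wrap2 = π + 2β = 169.1440°

wrap2=169.14_deg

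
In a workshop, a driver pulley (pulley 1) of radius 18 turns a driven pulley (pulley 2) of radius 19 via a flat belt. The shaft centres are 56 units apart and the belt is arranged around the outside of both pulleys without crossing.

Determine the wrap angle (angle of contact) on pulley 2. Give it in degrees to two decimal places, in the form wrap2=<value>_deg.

open belt: β = asin((r2−r1)/C) = asin(1/56) = 1.0232°
wrap1 = π − 2β = 177.9536°
wrap2 = π + 2β = 182.0464°

wrap2=182.05_deg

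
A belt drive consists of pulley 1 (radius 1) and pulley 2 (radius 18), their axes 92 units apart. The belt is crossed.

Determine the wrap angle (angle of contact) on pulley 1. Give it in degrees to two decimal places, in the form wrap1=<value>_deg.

wrap1=203.84_deg

crossed belt: β = asin((r1+r2)/C) = asin(19/92) = 11.9186°
wrap1 = wrap2 = π + 2β = 203.8372°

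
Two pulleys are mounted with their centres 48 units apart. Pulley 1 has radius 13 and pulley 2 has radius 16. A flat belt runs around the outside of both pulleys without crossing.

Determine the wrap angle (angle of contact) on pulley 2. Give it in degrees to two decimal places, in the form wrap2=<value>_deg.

open belt: β = asin((r2−r1)/C) = asin(3/48) = 3.5833°
wrap1 = π − 2β = 172.8334°
wrap2 = π + 2β = 187.1666°

wrap2=187.17_deg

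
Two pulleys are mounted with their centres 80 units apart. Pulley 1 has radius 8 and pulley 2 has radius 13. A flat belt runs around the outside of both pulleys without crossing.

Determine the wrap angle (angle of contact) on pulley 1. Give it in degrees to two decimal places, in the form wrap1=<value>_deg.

wrap1=172.83_deg

open belt: β = asin((r2−r1)/C) = asin(5/80) = 3.5833°
wrap1 = π − 2β = 172.8334°
wrap2 = π + 2β = 187.1666°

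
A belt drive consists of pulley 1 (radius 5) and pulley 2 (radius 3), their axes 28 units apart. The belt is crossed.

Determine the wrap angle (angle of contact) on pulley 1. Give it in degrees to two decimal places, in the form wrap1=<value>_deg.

crossed belt: β = asin((r1+r2)/C) = asin(8/28) = 16.6015°
wrap1 = wrap2 = π + 2β = 213.2031°

wrap1=213.20_deg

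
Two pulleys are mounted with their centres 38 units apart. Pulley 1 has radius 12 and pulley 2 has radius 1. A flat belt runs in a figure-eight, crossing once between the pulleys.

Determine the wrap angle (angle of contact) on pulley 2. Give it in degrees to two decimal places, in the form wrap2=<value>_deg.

wrap2=220.01_deg

crossed belt: β = asin((r1+r2)/C) = asin(13/38) = 20.0052°
wrap1 = wrap2 = π + 2β = 220.0104°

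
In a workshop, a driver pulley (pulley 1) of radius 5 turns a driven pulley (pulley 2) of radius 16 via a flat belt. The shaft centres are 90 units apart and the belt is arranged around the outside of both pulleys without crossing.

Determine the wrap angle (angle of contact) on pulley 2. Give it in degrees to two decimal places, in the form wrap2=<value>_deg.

open belt: β = asin((r2−r1)/C) = asin(11/90) = 7.0204°
wrap1 = π − 2β = 165.9593°
wrap2 = π + 2β = 194.0407°

wrap2=194.04_deg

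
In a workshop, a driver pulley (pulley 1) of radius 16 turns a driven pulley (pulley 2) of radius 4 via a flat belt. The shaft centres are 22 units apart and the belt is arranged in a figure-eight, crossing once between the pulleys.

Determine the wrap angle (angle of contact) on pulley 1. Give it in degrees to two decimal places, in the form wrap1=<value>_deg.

wrap1=310.76_deg

crossed belt: β = asin((r1+r2)/C) = asin(20/22) = 65.3800°
wrap1 = wrap2 = π + 2β = 310.7600°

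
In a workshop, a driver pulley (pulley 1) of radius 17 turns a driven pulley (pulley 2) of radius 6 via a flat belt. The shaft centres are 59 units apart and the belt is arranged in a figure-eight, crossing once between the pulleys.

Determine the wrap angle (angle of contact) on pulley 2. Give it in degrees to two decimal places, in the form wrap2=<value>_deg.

crossed belt: β = asin((r1+r2)/C) = asin(23/59) = 22.9440°
wrap1 = wrap2 = π + 2β = 225.8879°

wrap2=225.89_deg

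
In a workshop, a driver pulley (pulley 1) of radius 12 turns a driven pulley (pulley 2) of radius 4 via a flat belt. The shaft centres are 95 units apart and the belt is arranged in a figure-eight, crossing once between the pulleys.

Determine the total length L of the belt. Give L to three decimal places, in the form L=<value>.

L=242.967

crossed belt: β = asin((r1+r2)/C) = asin(16/95) = 9.6960°
wrap1 = wrap2 = π + 2β = 199.3921°
tangent length = C·cosβ = 93.6429
L = (r1+r2)·wrap + 2·C·cosβ = 16·3.4800 + 2·93.6429 = 242.9666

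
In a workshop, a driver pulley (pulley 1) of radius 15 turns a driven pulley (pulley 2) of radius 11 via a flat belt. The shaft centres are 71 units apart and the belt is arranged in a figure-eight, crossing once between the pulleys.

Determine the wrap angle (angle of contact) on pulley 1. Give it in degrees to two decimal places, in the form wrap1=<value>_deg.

wrap1=222.96_deg

crossed belt: β = asin((r1+r2)/C) = asin(26/71) = 21.4813°
wrap1 = wrap2 = π + 2β = 222.9626°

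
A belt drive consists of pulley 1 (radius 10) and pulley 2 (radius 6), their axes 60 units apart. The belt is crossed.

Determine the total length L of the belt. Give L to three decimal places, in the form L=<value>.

L=174.558

crossed belt: β = asin((r1+r2)/C) = asin(16/60) = 15.4660°
wrap1 = wrap2 = π + 2β = 210.9320°
tangent length = C·cosβ = 57.8273
L = (r1+r2)·wrap + 2·C·cosβ = 16·3.6815 + 2·57.8273 = 174.5580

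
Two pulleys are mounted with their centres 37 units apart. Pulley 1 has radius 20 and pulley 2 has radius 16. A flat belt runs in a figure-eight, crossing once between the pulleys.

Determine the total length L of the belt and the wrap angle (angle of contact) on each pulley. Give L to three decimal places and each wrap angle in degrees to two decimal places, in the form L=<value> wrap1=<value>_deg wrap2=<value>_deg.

crossed belt: β = asin((r1+r2)/C) = asin(36/37) = 76.6488°
wrap1 = wrap2 = π + 2β = 333.2976°
tangent length = C·cosβ = 8.5440
L = (r1+r2)·wrap + 2·C·cosβ = 36·5.8171 + 2·8.5440 = 226.5051

L=226.505 wrap1=333.30_deg wrap2=333.30_deg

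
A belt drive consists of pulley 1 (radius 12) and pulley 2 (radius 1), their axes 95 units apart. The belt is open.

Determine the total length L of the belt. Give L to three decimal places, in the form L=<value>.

L=232.116

open belt: β = asin((r2−r1)/C) = asin(-11/95) = -6.6492°
wrap1 = π − 2β = 193.2983°
wrap2 = π + 2β = 166.7017°
tangent length = C·cosβ = 94.3610
L = r1·wrap1 + r2·wrap2 + 2·C·cosβ = 12·3.3737 + 1·2.9095 + 2·94.3610 = 232.1158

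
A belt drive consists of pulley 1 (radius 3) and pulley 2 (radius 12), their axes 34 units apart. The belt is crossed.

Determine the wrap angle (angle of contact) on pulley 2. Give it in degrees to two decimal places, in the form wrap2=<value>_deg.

crossed belt: β = asin((r1+r2)/C) = asin(15/34) = 26.1790°
wrap1 = wrap2 = π + 2β = 232.3579°

wrap2=232.36_deg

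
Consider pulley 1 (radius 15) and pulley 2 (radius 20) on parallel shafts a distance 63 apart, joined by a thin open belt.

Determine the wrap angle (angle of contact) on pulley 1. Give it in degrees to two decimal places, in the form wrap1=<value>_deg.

open belt: β = asin((r2−r1)/C) = asin(5/63) = 4.5521°
wrap1 = π − 2β = 170.8959°
wrap2 = π + 2β = 189.1041°

wrap1=170.90_deg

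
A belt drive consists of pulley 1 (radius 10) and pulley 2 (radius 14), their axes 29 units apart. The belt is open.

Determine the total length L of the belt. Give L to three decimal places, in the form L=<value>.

L=133.951

open belt: β = asin((r2−r1)/C) = asin(4/29) = 7.9281°
wrap1 = π − 2β = 164.1437°
wrap2 = π + 2β = 195.8563°
tangent length = C·cosβ = 28.7228
L = r1·wrap1 + r2·wrap2 + 2·C·cosβ = 10·2.8648 + 14·3.4183 + 2·28.7228 = 133.9508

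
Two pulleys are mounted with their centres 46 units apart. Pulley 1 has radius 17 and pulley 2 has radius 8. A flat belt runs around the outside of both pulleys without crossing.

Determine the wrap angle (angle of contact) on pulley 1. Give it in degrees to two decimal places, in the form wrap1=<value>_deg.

wrap1=202.57_deg

open belt: β = asin((r2−r1)/C) = asin(-9/46) = -11.2828°
wrap1 = π − 2β = 202.5656°
wrap2 = π + 2β = 157.4344°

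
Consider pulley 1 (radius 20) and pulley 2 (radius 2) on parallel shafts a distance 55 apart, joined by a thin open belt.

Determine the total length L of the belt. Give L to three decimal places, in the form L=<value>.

open belt: β = asin((r2−r1)/C) = asin(-18/55) = -19.1033°
wrap1 = π − 2β = 218.2066°
wrap2 = π + 2β = 141.7934°
tangent length = C·cosβ = 51.9711
L = r1·wrap1 + r2·wrap2 + 2·C·cosβ = 20·3.8084 + 2·2.4748 + 2·51.9711 = 185.0603

L=185.060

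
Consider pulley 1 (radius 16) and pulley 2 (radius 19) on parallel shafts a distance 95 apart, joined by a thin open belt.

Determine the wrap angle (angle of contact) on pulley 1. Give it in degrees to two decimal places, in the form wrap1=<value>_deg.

wrap1=176.38_deg

open belt: β = asin((r2−r1)/C) = asin(3/95) = 1.8096°
wrap1 = π − 2β = 176.3807°
wrap2 = π + 2β = 183.6193°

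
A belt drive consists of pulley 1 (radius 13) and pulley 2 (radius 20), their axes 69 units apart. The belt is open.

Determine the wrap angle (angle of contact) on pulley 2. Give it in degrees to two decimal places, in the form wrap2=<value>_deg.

open belt: β = asin((r2−r1)/C) = asin(7/69) = 5.8226°
wrap1 = π − 2β = 168.3547°
wrap2 = π + 2β = 191.6453°

wrap2=191.65_deg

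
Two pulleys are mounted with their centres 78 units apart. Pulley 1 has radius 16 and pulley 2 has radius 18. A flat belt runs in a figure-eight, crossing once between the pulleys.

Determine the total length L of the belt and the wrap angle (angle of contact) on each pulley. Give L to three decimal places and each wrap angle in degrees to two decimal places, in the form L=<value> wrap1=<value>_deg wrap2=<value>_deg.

crossed belt: β = asin((r1+r2)/C) = asin(34/78) = 25.8424°
wrap1 = wrap2 = π + 2β = 231.6848°
tangent length = C·cosβ = 70.1997
L = (r1+r2)·wrap + 2·C·cosβ = 34·4.0437 + 2·70.1997 = 277.8840

L=277.884 wrap1=231.68_deg wrap2=231.68_deg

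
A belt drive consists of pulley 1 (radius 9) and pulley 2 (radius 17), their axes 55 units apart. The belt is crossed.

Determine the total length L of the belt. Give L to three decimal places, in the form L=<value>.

crossed belt: β = asin((r1+r2)/C) = asin(26/55) = 28.2115°
wrap1 = wrap2 = π + 2β = 236.4230°
tangent length = C·cosβ = 48.4665
L = (r1+r2)·wrap + 2·C·cosβ = 26·4.1264 + 2·48.4665 = 204.2183

L=204.218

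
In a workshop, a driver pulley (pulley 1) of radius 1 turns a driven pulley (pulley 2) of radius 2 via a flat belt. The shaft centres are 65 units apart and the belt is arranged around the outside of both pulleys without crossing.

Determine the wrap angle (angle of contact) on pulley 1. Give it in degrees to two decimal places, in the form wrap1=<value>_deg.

open belt: β = asin((r2−r1)/C) = asin(1/65) = 0.8815°
wrap1 = π − 2β = 178.2370°
wrap2 = π + 2β = 181.7630°

wrap1=178.24_deg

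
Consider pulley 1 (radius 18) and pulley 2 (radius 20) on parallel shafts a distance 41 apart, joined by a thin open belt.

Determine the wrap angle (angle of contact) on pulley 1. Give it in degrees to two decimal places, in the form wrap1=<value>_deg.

open belt: β = asin((r2−r1)/C) = asin(2/41) = 2.7960°
wrap1 = π − 2β = 174.4079°
wrap2 = π + 2β = 185.5921°

wrap1=174.41_deg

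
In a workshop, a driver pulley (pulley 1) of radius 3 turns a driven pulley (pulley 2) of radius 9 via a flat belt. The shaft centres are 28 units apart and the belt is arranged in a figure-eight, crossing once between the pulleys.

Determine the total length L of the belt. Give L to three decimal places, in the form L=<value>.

L=98.925

crossed belt: β = asin((r1+r2)/C) = asin(12/28) = 25.3769°
wrap1 = wrap2 = π + 2β = 230.7539°
tangent length = C·cosβ = 25.2982
L = (r1+r2)·wrap + 2·C·cosβ = 12·4.0274 + 2·25.2982 = 98.9254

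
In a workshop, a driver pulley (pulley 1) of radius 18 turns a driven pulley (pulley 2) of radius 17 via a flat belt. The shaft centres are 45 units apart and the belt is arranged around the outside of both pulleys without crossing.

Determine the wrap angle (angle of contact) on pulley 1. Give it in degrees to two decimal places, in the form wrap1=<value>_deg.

open belt: β = asin((r2−r1)/C) = asin(-1/45) = -1.2733°
wrap1 = π − 2β = 182.5467°
wrap2 = π + 2β = 177.4533°

wrap1=182.55_deg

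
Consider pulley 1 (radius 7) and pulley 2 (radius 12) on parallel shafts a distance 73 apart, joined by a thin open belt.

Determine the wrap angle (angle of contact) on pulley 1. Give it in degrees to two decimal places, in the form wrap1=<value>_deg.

open belt: β = asin((r2−r1)/C) = asin(5/73) = 3.9274°
wrap1 = π − 2β = 172.1451°
wrap2 = π + 2β = 187.8549°

wrap1=172.15_deg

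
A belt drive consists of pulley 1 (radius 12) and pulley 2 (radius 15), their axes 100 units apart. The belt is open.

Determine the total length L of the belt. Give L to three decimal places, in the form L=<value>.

open belt: β = asin((r2−r1)/C) = asin(3/100) = 1.7191°
wrap1 = π − 2β = 176.5617°
wrap2 = π + 2β = 183.4383°
tangent length = C·cosβ = 99.9550
L = r1·wrap1 + r2·wrap2 + 2·C·cosβ = 12·3.0816 + 15·3.2016 + 2·99.9550 = 284.9130

L=284.913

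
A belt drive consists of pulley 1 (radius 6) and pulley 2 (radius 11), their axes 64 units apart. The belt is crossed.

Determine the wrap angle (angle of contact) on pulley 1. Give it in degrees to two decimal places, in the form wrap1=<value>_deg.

crossed belt: β = asin((r1+r2)/C) = asin(17/64) = 15.4041°
wrap1 = wrap2 = π + 2β = 210.8082°

wrap1=210.81_deg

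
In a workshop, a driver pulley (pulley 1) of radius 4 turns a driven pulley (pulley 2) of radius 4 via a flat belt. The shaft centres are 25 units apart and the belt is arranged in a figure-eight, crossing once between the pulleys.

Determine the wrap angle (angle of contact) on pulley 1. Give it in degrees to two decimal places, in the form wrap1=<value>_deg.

wrap1=217.33_deg

crossed belt: β = asin((r1+r2)/C) = asin(8/25) = 18.6629°
wrap1 = wrap2 = π + 2β = 217.3258°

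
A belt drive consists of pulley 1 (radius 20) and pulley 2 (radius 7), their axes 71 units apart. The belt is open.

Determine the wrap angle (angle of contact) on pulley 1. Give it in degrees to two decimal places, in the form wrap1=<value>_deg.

open belt: β = asin((r2−r1)/C) = asin(-13/71) = -10.5503°
wrap1 = π − 2β = 201.1006°
wrap2 = π + 2β = 158.8994°

wrap1=201.10_deg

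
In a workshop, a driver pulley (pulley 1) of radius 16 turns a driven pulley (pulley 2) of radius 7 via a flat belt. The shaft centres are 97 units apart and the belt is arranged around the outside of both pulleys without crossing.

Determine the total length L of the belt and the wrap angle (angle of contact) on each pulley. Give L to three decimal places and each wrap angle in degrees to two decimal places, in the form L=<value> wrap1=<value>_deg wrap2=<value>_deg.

open belt: β = asin((r2−r1)/C) = asin(-9/97) = -5.3238°
wrap1 = π − 2β = 190.6475°
wrap2 = π + 2β = 169.3525°
tangent length = C·cosβ = 96.5816
L = r1·wrap1 + r2·wrap2 + 2·C·cosβ = 16·3.3274 + 7·2.9558 + 2·96.5816 = 267.0923

L=267.092 wrap1=190.65_deg wrap2=169.35_deg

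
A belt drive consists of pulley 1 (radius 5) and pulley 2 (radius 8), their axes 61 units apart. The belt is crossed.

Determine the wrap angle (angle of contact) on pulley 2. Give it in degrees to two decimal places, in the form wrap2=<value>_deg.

crossed belt: β = asin((r1+r2)/C) = asin(13/61) = 12.3049°
wrap1 = wrap2 = π + 2β = 204.6099°

wrap2=204.61_deg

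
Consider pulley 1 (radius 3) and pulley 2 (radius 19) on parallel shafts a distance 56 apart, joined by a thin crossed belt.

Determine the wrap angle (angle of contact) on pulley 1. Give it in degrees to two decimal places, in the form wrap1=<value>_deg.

wrap1=226.26_deg

crossed belt: β = asin((r1+r2)/C) = asin(22/56) = 23.1324°
wrap1 = wrap2 = π + 2β = 226.2648°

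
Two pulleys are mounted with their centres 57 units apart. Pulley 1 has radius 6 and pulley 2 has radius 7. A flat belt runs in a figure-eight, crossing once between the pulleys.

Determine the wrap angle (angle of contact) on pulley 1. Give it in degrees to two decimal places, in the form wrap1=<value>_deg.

crossed belt: β = asin((r1+r2)/C) = asin(13/57) = 13.1835°
wrap1 = wrap2 = π + 2β = 206.3670°

wrap1=206.37_deg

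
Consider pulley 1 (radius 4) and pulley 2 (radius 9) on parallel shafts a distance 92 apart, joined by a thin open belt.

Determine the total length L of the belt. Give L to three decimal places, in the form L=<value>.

L=225.113

open belt: β = asin((r2−r1)/C) = asin(5/92) = 3.1154°
wrap1 = π − 2β = 173.7691°
wrap2 = π + 2β = 186.2309°
tangent length = C·cosβ = 91.8640
L = r1·wrap1 + r2·wrap2 + 2·C·cosβ = 4·3.0328 + 9·3.2503 + 2·91.8640 = 225.1125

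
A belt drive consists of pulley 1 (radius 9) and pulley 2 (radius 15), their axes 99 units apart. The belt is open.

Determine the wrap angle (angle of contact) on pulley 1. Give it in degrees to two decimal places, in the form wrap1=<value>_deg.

wrap1=173.05_deg

open belt: β = asin((r2−r1)/C) = asin(6/99) = 3.4746°
wrap1 = π − 2β = 173.0508°
wrap2 = π + 2β = 186.9492°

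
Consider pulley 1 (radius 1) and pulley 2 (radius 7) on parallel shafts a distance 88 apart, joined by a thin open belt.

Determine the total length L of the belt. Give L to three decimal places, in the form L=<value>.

L=201.542

open belt: β = asin((r2−r1)/C) = asin(6/88) = 3.9096°
wrap1 = π − 2β = 172.1809°
wrap2 = π + 2β = 187.8191°
tangent length = C·cosβ = 87.7952
L = r1·wrap1 + r2·wrap2 + 2·C·cosβ = 1·3.0051 + 7·3.2781 + 2·87.7952 = 201.5420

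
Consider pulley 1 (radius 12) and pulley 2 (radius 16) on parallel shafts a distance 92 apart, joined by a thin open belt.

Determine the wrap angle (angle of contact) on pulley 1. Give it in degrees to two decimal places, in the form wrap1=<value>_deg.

wrap1=175.02_deg

open belt: β = asin((r2−r1)/C) = asin(4/92) = 2.4919°
wrap1 = π − 2β = 175.0162°
wrap2 = π + 2β = 184.9838°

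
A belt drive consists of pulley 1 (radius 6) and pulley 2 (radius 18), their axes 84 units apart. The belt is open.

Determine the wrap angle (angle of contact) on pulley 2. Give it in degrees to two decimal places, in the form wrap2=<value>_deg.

open belt: β = asin((r2−r1)/C) = asin(12/84) = 8.2132°
wrap1 = π − 2β = 163.5736°
wrap2 = π + 2β = 196.4264°

wrap2=196.43_deg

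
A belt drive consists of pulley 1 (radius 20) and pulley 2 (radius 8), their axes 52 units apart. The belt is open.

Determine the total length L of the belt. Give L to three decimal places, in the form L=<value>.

open belt: β = asin((r2−r1)/C) = asin(-12/52) = -13.3424°
wrap1 = π − 2β = 206.6847°
wrap2 = π + 2β = 153.3153°
tangent length = C·cosβ = 50.5964
L = r1·wrap1 + r2·wrap2 + 2·C·cosβ = 20·3.6073 + 8·2.6759 + 2·50.5964 = 194.7463

L=194.746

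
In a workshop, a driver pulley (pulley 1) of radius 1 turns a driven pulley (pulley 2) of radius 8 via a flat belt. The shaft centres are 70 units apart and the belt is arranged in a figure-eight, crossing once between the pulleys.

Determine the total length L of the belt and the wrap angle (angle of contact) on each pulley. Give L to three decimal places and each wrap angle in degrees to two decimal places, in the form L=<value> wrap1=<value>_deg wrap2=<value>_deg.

L=169.433 wrap1=194.77_deg wrap2=194.77_deg

crossed belt: β = asin((r1+r2)/C) = asin(9/70) = 7.3870°
wrap1 = wrap2 = π + 2β = 194.7741°
tangent length = C·cosβ = 69.4190
L = (r1+r2)·wrap + 2·C·cosβ = 9·3.3994 + 2·69.4190 = 169.4331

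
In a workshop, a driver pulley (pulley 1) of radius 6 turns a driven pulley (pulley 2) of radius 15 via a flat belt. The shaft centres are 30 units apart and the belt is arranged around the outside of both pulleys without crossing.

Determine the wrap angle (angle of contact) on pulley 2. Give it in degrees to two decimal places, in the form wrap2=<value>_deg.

open belt: β = asin((r2−r1)/C) = asin(9/30) = 17.4576°
wrap1 = π − 2β = 145.0848°
wrap2 = π + 2β = 214.9152°

wrap2=214.92_deg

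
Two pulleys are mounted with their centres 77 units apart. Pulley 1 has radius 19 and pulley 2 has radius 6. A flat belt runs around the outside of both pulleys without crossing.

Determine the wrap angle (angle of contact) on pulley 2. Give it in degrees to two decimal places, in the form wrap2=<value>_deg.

open belt: β = asin((r2−r1)/C) = asin(-13/77) = -9.7199°
wrap1 = π − 2β = 199.4397°
wrap2 = π + 2β = 160.5603°

wrap2=160.56_deg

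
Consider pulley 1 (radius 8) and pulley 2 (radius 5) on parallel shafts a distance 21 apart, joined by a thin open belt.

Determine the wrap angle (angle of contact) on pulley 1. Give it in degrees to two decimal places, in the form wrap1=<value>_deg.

wrap1=196.43_deg

open belt: β = asin((r2−r1)/C) = asin(-3/21) = -8.2132°
wrap1 = π − 2β = 196.4264°
wrap2 = π + 2β = 163.5736°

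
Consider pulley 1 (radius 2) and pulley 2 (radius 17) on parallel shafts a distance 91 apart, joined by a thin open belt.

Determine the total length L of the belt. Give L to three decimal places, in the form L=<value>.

L=244.168

open belt: β = asin((r2−r1)/C) = asin(15/91) = 9.4877°
wrap1 = π − 2β = 161.0247°
wrap2 = π + 2β = 198.9753°
tangent length = C·cosβ = 89.7552
L = r1·wrap1 + r2·wrap2 + 2·C·cosβ = 2·2.8104 + 17·3.4728 + 2·89.7552 = 244.1684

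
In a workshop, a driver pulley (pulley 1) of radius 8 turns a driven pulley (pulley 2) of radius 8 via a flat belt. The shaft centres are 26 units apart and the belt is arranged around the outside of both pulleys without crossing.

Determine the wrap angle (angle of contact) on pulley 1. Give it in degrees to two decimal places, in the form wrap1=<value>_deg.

open belt: β = asin((r2−r1)/C) = asin(0/26) = 0.0000°
wrap1 = π − 2β = 180.0000°
wrap2 = π + 2β = 180.0000°

wrap1=180.00_deg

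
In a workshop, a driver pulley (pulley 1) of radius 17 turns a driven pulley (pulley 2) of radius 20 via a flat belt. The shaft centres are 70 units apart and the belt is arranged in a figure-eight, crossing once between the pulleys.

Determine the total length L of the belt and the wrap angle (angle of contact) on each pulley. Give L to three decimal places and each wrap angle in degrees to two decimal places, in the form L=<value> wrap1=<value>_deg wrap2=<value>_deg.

L=276.295 wrap1=243.82_deg wrap2=243.82_deg

crossed belt: β = asin((r1+r2)/C) = asin(37/70) = 31.9090°
wrap1 = wrap2 = π + 2β = 243.8180°
tangent length = C·cosβ = 59.4222
L = (r1+r2)·wrap + 2·C·cosβ = 37·4.2554 + 2·59.4222 = 276.2952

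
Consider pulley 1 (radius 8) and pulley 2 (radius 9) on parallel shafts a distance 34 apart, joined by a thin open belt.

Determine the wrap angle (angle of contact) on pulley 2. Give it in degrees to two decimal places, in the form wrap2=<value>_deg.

open belt: β = asin((r2−r1)/C) = asin(1/34) = 1.6854°
wrap1 = π − 2β = 176.6292°
wrap2 = π + 2β = 183.3708°

wrap2=183.37_deg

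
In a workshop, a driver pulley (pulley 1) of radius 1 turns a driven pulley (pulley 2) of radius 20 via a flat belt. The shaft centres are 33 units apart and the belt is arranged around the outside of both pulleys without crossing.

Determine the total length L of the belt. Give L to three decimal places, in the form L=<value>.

L=143.251

open belt: β = asin((r2−r1)/C) = asin(19/33) = 35.1527°
wrap1 = π − 2β = 109.6946°
wrap2 = π + 2β = 250.3054°
tangent length = C·cosβ = 26.9815
L = r1·wrap1 + r2·wrap2 + 2·C·cosβ = 1·1.9145 + 20·4.3687 + 2·26.9815 = 143.2506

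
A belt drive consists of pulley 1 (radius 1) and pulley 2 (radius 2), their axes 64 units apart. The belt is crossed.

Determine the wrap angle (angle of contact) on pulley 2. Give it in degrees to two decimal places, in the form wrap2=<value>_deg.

wrap2=185.37_deg

crossed belt: β = asin((r1+r2)/C) = asin(3/64) = 2.6867°
wrap1 = wrap2 = π + 2β = 185.3734°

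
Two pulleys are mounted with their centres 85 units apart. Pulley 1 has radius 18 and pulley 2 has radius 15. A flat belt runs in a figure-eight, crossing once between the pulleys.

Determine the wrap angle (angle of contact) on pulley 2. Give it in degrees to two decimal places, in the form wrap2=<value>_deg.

wrap2=225.69_deg

crossed belt: β = asin((r1+r2)/C) = asin(33/85) = 22.8447°
wrap1 = wrap2 = π + 2β = 225.6895°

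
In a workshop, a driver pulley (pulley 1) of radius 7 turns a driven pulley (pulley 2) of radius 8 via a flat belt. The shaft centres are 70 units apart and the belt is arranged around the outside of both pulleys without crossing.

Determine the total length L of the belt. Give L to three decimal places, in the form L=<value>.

L=187.138

open belt: β = asin((r2−r1)/C) = asin(1/70) = 0.8185°
wrap1 = π − 2β = 178.3629°
wrap2 = π + 2β = 181.6371°
tangent length = C·cosβ = 69.9929
L = r1·wrap1 + r2·wrap2 + 2·C·cosβ = 7·3.1130 + 8·3.1702 + 2·69.9929 = 187.1382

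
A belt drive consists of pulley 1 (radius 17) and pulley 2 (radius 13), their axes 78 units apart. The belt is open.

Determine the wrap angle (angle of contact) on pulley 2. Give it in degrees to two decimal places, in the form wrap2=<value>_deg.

wrap2=174.12_deg

open belt: β = asin((r2−r1)/C) = asin(-4/78) = -2.9395°
wrap1 = π − 2β = 185.8791°
wrap2 = π + 2β = 174.1209°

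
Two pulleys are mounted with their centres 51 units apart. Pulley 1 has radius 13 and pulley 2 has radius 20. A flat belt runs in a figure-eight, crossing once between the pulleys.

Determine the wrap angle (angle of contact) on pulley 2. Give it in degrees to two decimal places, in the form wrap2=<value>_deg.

crossed belt: β = asin((r1+r2)/C) = asin(33/51) = 40.3202°
wrap1 = wrap2 = π + 2β = 260.6404°

wrap2=260.64_deg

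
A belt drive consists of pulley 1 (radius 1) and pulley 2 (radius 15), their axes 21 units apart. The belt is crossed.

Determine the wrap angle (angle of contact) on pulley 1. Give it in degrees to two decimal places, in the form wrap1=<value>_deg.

crossed belt: β = asin((r1+r2)/C) = asin(16/21) = 49.6324°
wrap1 = wrap2 = π + 2β = 279.2648°

wrap1=279.26_deg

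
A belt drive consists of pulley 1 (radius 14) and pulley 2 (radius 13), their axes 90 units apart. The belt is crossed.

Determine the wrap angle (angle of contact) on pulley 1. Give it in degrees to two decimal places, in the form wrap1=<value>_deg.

crossed belt: β = asin((r1+r2)/C) = asin(27/90) = 17.4576°
wrap1 = wrap2 = π + 2β = 214.9152°

wrap1=214.92_deg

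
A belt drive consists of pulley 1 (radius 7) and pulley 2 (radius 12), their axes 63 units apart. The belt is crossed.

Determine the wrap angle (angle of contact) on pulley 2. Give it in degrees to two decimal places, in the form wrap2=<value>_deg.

crossed belt: β = asin((r1+r2)/C) = asin(19/63) = 17.5530°
wrap1 = wrap2 = π + 2β = 215.1059°

wrap2=215.11_deg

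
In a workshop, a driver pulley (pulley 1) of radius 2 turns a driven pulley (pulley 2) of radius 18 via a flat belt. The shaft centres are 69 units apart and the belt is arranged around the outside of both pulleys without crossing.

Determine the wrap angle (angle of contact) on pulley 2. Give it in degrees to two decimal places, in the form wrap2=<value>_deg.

open belt: β = asin((r2−r1)/C) = asin(16/69) = 13.4080°
wrap1 = π − 2β = 153.1840°
wrap2 = π + 2β = 206.8160°

wrap2=206.82_deg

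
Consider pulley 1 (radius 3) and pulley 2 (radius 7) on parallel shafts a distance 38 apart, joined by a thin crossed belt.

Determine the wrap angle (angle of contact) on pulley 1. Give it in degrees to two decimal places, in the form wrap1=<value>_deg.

wrap1=210.52_deg

crossed belt: β = asin((r1+r2)/C) = asin(10/38) = 15.2575°
wrap1 = wrap2 = π + 2β = 210.5150°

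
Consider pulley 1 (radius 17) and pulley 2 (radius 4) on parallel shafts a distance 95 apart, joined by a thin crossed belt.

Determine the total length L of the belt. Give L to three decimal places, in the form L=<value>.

L=260.635

crossed belt: β = asin((r1+r2)/C) = asin(21/95) = 12.7709°
wrap1 = wrap2 = π + 2β = 205.5417°
tangent length = C·cosβ = 92.6499
L = (r1+r2)·wrap + 2·C·cosβ = 21·3.5874 + 2·92.6499 = 260.6347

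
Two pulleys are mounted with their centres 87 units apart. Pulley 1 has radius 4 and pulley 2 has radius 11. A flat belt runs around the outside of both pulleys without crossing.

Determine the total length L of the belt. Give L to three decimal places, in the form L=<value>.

L=221.687

open belt: β = asin((r2−r1)/C) = asin(7/87) = 4.6150°
wrap1 = π − 2β = 170.7700°
wrap2 = π + 2β = 189.2300°
tangent length = C·cosβ = 86.7179
L = r1·wrap1 + r2·wrap2 + 2·C·cosβ = 4·2.9805 + 11·3.3027 + 2·86.7179 = 221.6874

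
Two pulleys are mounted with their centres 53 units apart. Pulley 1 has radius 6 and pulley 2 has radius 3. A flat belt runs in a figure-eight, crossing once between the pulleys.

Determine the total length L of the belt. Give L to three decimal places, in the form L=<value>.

L=135.806

crossed belt: β = asin((r1+r2)/C) = asin(9/53) = 9.7768°
wrap1 = wrap2 = π + 2β = 199.5537°
tangent length = C·cosβ = 52.2303
L = (r1+r2)·wrap + 2·C·cosβ = 9·3.4829 + 2·52.2303 = 135.8063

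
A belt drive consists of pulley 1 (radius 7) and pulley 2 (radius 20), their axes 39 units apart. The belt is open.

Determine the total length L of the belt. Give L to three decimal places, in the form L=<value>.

L=167.198

open belt: β = asin((r2−r1)/C) = asin(13/39) = 19.4712°
wrap1 = π − 2β = 141.0576°
wrap2 = π + 2β = 218.9424°
tangent length = C·cosβ = 36.7696
L = r1·wrap1 + r2·wrap2 + 2·C·cosβ = 7·2.4619 + 20·3.8213 + 2·36.7696 = 167.1979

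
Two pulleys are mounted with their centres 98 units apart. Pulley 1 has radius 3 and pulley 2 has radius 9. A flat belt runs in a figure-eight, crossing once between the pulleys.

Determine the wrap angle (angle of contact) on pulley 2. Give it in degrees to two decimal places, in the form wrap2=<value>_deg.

wrap2=194.07_deg

crossed belt: β = asin((r1+r2)/C) = asin(12/98) = 7.0335°
wrap1 = wrap2 = π + 2β = 194.0669°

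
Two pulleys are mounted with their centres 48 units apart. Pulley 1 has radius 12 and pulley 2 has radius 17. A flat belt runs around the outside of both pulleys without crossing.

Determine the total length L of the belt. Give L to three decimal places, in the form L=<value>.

L=187.627

open belt: β = asin((r2−r1)/C) = asin(5/48) = 5.9792°
wrap1 = π − 2β = 168.0417°
wrap2 = π + 2β = 191.9583°
tangent length = C·cosβ = 47.7389
L = r1·wrap1 + r2·wrap2 + 2·C·cosβ = 12·2.9329 + 17·3.3503 + 2·47.7389 = 187.6275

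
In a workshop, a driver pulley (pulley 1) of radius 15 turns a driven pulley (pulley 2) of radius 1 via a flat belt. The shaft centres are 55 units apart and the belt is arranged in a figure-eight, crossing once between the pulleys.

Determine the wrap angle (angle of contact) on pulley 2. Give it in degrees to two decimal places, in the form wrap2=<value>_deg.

crossed belt: β = asin((r1+r2)/C) = asin(16/55) = 16.9124°
wrap1 = wrap2 = π + 2β = 213.8248°

wrap2=213.82_deg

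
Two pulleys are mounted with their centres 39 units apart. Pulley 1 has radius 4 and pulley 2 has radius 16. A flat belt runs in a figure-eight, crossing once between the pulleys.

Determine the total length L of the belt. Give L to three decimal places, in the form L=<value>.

crossed belt: β = asin((r1+r2)/C) = asin(20/39) = 30.8519°
wrap1 = wrap2 = π + 2β = 241.7038°
tangent length = C·cosβ = 33.4813
L = (r1+r2)·wrap + 2·C·cosβ = 20·4.2185 + 2·33.4813 = 151.3332

L=151.333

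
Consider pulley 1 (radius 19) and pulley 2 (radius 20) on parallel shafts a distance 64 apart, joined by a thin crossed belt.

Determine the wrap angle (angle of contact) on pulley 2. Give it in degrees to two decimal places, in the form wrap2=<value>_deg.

wrap2=255.09_deg

crossed belt: β = asin((r1+r2)/C) = asin(39/64) = 37.5443°
wrap1 = wrap2 = π + 2β = 255.0887°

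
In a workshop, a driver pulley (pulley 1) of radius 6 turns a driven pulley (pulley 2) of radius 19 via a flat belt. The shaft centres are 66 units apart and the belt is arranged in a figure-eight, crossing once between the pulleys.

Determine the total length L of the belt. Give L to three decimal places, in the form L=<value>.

L=220.128

crossed belt: β = asin((r1+r2)/C) = asin(25/66) = 22.2586°
wrap1 = wrap2 = π + 2β = 224.5172°
tangent length = C·cosβ = 61.0819
L = (r1+r2)·wrap + 2·C·cosβ = 25·3.9186 + 2·61.0819 = 220.1280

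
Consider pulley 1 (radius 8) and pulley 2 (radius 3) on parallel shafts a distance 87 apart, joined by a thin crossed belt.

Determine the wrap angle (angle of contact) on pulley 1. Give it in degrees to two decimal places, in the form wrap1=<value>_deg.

crossed belt: β = asin((r1+r2)/C) = asin(11/87) = 7.2637°
wrap1 = wrap2 = π + 2β = 194.5275°

wrap1=194.53_deg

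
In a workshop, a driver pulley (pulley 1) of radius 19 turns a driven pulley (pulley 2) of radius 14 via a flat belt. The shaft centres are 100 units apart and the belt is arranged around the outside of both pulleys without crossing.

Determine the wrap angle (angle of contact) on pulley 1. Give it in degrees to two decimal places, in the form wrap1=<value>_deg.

open belt: β = asin((r2−r1)/C) = asin(-5/100) = -2.8660°
wrap1 = π − 2β = 185.7320°
wrap2 = π + 2β = 174.2680°

wrap1=185.73_deg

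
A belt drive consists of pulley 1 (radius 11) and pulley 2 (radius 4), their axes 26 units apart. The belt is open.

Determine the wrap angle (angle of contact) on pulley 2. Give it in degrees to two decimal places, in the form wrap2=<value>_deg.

open belt: β = asin((r2−r1)/C) = asin(-7/26) = -15.6185°
wrap1 = π − 2β = 211.2370°
wrap2 = π + 2β = 148.7630°

wrap2=148.76_deg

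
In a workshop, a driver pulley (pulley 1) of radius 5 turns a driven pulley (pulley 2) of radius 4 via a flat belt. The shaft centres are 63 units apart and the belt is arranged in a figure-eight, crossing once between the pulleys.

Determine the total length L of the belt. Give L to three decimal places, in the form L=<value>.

L=155.562

crossed belt: β = asin((r1+r2)/C) = asin(9/63) = 8.2132°
wrap1 = wrap2 = π + 2β = 196.4264°
tangent length = C·cosβ = 62.3538
L = (r1+r2)·wrap + 2·C·cosβ = 9·3.4283 + 2·62.3538 = 155.5622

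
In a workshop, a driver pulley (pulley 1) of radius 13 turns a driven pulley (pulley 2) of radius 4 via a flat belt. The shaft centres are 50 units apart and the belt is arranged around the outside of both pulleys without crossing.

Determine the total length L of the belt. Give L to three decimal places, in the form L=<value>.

L=155.031

open belt: β = asin((r2−r1)/C) = asin(-9/50) = -10.3698°
wrap1 = π − 2β = 200.7395°
wrap2 = π + 2β = 159.2605°
tangent length = C·cosβ = 49.1833
L = r1·wrap1 + r2·wrap2 + 2·C·cosβ = 13·3.5036 + 4·2.7796 + 2·49.1833 = 155.0315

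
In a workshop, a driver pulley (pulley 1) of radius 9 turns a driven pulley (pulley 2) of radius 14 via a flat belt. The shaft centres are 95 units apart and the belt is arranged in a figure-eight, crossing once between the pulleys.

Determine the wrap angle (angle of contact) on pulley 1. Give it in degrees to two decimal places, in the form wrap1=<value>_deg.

crossed belt: β = asin((r1+r2)/C) = asin(23/95) = 14.0108°
wrap1 = wrap2 = π + 2β = 208.0217°

wrap1=208.02_deg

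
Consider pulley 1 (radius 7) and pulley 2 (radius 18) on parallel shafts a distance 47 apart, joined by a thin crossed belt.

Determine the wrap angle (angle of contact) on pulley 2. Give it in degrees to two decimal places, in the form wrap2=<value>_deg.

wrap2=244.27_deg

crossed belt: β = asin((r1+r2)/C) = asin(25/47) = 32.1349°
wrap1 = wrap2 = π + 2β = 244.2699°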